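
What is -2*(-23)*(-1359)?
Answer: -62514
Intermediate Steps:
-2*(-23)*(-1359) = 46*(-1359) = -62514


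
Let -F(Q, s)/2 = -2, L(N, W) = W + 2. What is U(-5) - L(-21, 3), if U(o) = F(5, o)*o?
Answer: -25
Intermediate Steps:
L(N, W) = 2 + W
F(Q, s) = 4 (F(Q, s) = -2*(-2) = 4)
U(o) = 4*o
U(-5) - L(-21, 3) = 4*(-5) - (2 + 3) = -20 - 1*5 = -20 - 5 = -25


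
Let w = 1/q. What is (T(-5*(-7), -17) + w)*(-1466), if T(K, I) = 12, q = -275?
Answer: -4836334/275 ≈ -17587.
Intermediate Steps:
w = -1/275 (w = 1/(-275) = -1/275 ≈ -0.0036364)
(T(-5*(-7), -17) + w)*(-1466) = (12 - 1/275)*(-1466) = (3299/275)*(-1466) = -4836334/275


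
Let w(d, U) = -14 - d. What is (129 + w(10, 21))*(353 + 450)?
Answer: 84315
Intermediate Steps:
(129 + w(10, 21))*(353 + 450) = (129 + (-14 - 1*10))*(353 + 450) = (129 + (-14 - 10))*803 = (129 - 24)*803 = 105*803 = 84315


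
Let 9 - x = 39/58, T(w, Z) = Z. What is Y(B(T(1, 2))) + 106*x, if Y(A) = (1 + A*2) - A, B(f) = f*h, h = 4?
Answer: 25860/29 ≈ 891.72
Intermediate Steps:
B(f) = 4*f (B(f) = f*4 = 4*f)
Y(A) = 1 + A (Y(A) = (1 + 2*A) - A = 1 + A)
x = 483/58 (x = 9 - 39/58 = 483/58 ≈ 8.3276)
Y(B(T(1, 2))) + 106*x = (1 + 4*2) + 106*(483/58) = (1 + 8) + 25599/29 = 9 + 25599/29 = 25860/29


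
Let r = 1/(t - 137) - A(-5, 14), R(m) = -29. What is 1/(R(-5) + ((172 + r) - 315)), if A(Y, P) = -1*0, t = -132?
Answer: -269/46269 ≈ -0.0058138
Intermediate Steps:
A(Y, P) = 0
r = -1/269 (r = 1/(-132 - 137) - 1*0 = 1/(-269) + 0 = -1/269 + 0 = -1/269 ≈ -0.0037175)
1/(R(-5) + ((172 + r) - 315)) = 1/(-29 + ((172 - 1/269) - 315)) = 1/(-29 + (46267/269 - 315)) = 1/(-29 - 38468/269) = 1/(-46269/269) = -269/46269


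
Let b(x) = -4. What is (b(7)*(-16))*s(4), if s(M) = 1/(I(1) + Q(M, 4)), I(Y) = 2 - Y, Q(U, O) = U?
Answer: 64/5 ≈ 12.800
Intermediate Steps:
s(M) = 1/(1 + M) (s(M) = 1/((2 - 1*1) + M) = 1/((2 - 1) + M) = 1/(1 + M))
(b(7)*(-16))*s(4) = (-4*(-16))/(1 + 4) = 64/5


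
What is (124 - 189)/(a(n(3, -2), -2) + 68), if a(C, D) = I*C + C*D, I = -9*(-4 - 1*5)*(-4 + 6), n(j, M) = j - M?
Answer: -65/868 ≈ -0.074885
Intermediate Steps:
I = 162 (I = -9*(-4 - 5)*2 = -(-81)*2 = -9*(-18) = 162)
a(C, D) = 162*C + C*D
(124 - 189)/(a(n(3, -2), -2) + 68) = (124 - 189)/((3 - 1*(-2))*(162 - 2) + 68) = -65/((3 + 2)*160 + 68) = -65/(5*160 + 68) = -65/(800 + 68) = -65/868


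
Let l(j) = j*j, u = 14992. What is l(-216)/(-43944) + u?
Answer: 27448408/1831 ≈ 14991.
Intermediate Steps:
l(j) = j²
l(-216)/(-43944) + u = (-216)²/(-43944) + 14992 = 46656*(-1/43944) + 14992 = -1944/1831 + 14992 = 27448408/1831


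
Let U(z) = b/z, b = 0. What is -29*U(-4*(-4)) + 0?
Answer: 0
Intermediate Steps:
U(z) = 0 (U(z) = 0/z = 0)
-29*U(-4*(-4)) + 0 = -29*0 + 0 = 0 + 0 = 0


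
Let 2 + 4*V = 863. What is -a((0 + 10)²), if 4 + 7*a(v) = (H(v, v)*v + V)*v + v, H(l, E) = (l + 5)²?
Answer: -110271621/7 ≈ -1.5753e+7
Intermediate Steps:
V = 861/4 (V = -½ + (¼)*863 = -½ + 863/4 = 861/4 ≈ 215.25)
H(l, E) = (5 + l)²
a(v) = -4/7 + v/7 + v*(861/4 + v*(5 + v)²)/7 (a(v) = -4/7 + (((5 + v)²*v + 861/4)*v + v)/7 = -4/7 + ((v*(5 + v)² + 861/4)*v + v)/7 = -4/7 + ((861/4 + v*(5 + v)²)*v + v)/7 = -4/7 + (v*(861/4 + v*(5 + v)²) + v)/7 = -4/7 + (v + v*(861/4 + v*(5 + v)²))/7 = -4/7 + (v/7 + v*(861/4 + v*(5 + v)²)/7) = -4/7 + v/7 + v*(861/4 + v*(5 + v)²)/7)
-a((0 + 10)²) = -(-4/7 + 865*(0 + 10)²/28 + ((0 + 10)²)²*(5 + (0 + 10)²)²/7) = -(-4/7 + (865/28)*10² + (10²)²*(5 + 10²)²/7) = -(-4/7 + (865/28)*100 + (⅐)*100²*(5 + 100)²) = -(-4/7 + 21625/7 + (⅐)*10000*105²) = -(-4/7 + 21625/7 + (⅐)*10000*11025) = -(-4/7 + 21625/7 + 15750000) = -1*110271621/7 = -110271621/7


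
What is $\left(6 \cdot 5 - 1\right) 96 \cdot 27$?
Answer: $75168$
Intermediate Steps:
$\left(6 \cdot 5 - 1\right) 96 \cdot 27 = \left(30 - 1\right) 96 \cdot 27 = 29 \cdot 96 \cdot 27 = 2784 \cdot 27 = 75168$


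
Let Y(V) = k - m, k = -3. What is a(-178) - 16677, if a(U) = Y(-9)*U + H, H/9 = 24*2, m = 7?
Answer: -14465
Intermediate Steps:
Y(V) = -10 (Y(V) = -3 - 1*7 = -3 - 7 = -10)
H = 432 (H = 9*(24*2) = 9*48 = 432)
a(U) = 432 - 10*U (a(U) = -10*U + 432 = 432 - 10*U)
a(-178) - 16677 = (432 - 10*(-178)) - 16677 = (432 + 1780) - 16677 = 2212 - 16677 = -14465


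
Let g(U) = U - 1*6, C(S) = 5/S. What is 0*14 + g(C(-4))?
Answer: -29/4 ≈ -7.2500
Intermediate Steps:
g(U) = -6 + U (g(U) = U - 6 = -6 + U)
0*14 + g(C(-4)) = 0*14 + (-6 + 5/(-4)) = 0 + (-6 + 5*(-¼)) = 0 + (-6 - 5/4) = 0 - 29/4 = -29/4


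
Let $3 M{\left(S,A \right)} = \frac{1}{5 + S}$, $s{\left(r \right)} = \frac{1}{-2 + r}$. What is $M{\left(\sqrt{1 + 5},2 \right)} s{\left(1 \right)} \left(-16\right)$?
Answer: $\frac{80}{57} - \frac{16 \sqrt{6}}{57} \approx 0.71593$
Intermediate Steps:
$M{\left(S,A \right)} = \frac{1}{3 \left(5 + S\right)}$
$M{\left(\sqrt{1 + 5},2 \right)} s{\left(1 \right)} \left(-16\right) = \frac{\frac{1}{3} \frac{1}{5 + \sqrt{1 + 5}}}{-2 + 1} \left(-16\right) = \frac{\frac{1}{3} \frac{1}{5 + \sqrt{6}}}{-1} \left(-16\right) = \frac{1}{3 \left(5 + \sqrt{6}\right)} \left(-1\right) \left(-16\right) = - \frac{1}{3 \left(5 + \sqrt{6}\right)} \left(-16\right) = \frac{16}{3 \left(5 + \sqrt{6}\right)}$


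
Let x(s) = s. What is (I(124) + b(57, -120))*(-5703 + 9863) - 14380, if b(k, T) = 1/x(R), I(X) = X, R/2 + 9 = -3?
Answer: 1503860/3 ≈ 5.0129e+5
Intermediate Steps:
R = -24 (R = -18 + 2*(-3) = -18 - 6 = -24)
b(k, T) = -1/24 (b(k, T) = 1/(-24) = -1/24)
(I(124) + b(57, -120))*(-5703 + 9863) - 14380 = (124 - 1/24)*(-5703 + 9863) - 14380 = (2975/24)*4160 - 14380 = 1547000/3 - 14380 = 1503860/3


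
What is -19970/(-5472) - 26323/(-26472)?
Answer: 14014277/3017808 ≈ 4.6439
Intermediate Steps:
-19970/(-5472) - 26323/(-26472) = -19970*(-1/5472) - 26323*(-1/26472) = 9985/2736 + 26323/26472 = 14014277/3017808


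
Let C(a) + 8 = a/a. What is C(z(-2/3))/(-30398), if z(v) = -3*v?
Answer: 7/30398 ≈ 0.00023028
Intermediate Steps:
C(a) = -7 (C(a) = -8 + a/a = -8 + 1 = -7)
C(z(-2/3))/(-30398) = -7/(-30398) = -7*(-1/30398) = 7/30398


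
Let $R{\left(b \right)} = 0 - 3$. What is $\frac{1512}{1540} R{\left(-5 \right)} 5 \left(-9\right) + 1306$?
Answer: $\frac{15824}{11} \approx 1438.5$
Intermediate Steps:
$R{\left(b \right)} = -3$
$\frac{1512}{1540} R{\left(-5 \right)} 5 \left(-9\right) + 1306 = \frac{1512}{1540} \left(-3\right) 5 \left(-9\right) + 1306 = 1512 \cdot \frac{1}{1540} \left(\left(-15\right) \left(-9\right)\right) + 1306 = \frac{54}{55} \cdot 135 + 1306 = \frac{1458}{11} + 1306 = \frac{15824}{11}$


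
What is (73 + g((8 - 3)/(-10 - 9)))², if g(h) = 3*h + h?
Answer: 1868689/361 ≈ 5176.4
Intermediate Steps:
g(h) = 4*h
(73 + g((8 - 3)/(-10 - 9)))² = (73 + 4*((8 - 3)/(-10 - 9)))² = (73 + 4*(5/(-19)))² = (73 + 4*(5*(-1/19)))² = (73 + 4*(-5/19))² = (73 - 20/19)² = (1367/19)² = 1868689/361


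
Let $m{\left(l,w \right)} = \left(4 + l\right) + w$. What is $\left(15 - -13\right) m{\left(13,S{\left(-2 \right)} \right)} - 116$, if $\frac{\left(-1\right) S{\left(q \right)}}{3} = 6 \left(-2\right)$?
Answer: $1368$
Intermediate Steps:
$S{\left(q \right)} = 36$ ($S{\left(q \right)} = - 3 \cdot 6 \left(-2\right) = \left(-3\right) \left(-12\right) = 36$)
$m{\left(l,w \right)} = 4 + l + w$
$\left(15 - -13\right) m{\left(13,S{\left(-2 \right)} \right)} - 116 = \left(15 - -13\right) \left(4 + 13 + 36\right) - 116 = \left(15 + 13\right) 53 - 116 = 28 \cdot 53 - 116 = 1484 - 116 = 1368$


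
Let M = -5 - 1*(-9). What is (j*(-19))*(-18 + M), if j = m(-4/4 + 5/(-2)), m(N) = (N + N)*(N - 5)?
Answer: 15827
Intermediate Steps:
M = 4 (M = -5 + 9 = 4)
m(N) = 2*N*(-5 + N) (m(N) = (2*N)*(-5 + N) = 2*N*(-5 + N))
j = 119/2 (j = 2*(-4/4 + 5/(-2))*(-5 + (-4/4 + 5/(-2))) = 2*(-4*1/4 + 5*(-1/2))*(-5 + (-4*1/4 + 5*(-1/2))) = 2*(-1 - 5/2)*(-5 + (-1 - 5/2)) = 2*(-7/2)*(-5 - 7/2) = 2*(-7/2)*(-17/2) = 119/2 ≈ 59.500)
(j*(-19))*(-18 + M) = ((119/2)*(-19))*(-18 + 4) = -2261/2*(-14) = 15827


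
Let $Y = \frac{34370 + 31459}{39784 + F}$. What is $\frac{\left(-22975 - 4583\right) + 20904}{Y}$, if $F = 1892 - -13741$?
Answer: $- \frac{122914906}{21943} \approx -5601.6$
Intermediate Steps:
$F = 15633$ ($F = 1892 + 13741 = 15633$)
$Y = \frac{65829}{55417}$ ($Y = \frac{34370 + 31459}{39784 + 15633} = \frac{65829}{55417} \approx 1.1879$)
$\frac{\left(-22975 - 4583\right) + 20904}{Y} = \frac{\left(-22975 - 4583\right) + 20904}{\frac{65829}{55417}} = \left(-27558 + 20904\right) \frac{55417}{65829} = \left(-6654\right) \frac{55417}{65829} = - \frac{122914906}{21943}$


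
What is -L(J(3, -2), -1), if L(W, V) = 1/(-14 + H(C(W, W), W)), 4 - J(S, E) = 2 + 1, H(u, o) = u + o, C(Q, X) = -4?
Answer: 1/17 ≈ 0.058824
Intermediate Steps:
H(u, o) = o + u
J(S, E) = 1 (J(S, E) = 4 - (2 + 1) = 4 - 1*3 = 4 - 3 = 1)
L(W, V) = 1/(-18 + W) (L(W, V) = 1/(-14 + (W - 4)) = 1/(-14 + (-4 + W)) = 1/(-18 + W))
-L(J(3, -2), -1) = -1/(-18 + 1) = -1/(-17) = -1*(-1/17) = 1/17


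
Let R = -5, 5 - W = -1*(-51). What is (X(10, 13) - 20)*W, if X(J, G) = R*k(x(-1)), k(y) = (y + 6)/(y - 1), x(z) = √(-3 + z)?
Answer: 828 - 644*I ≈ 828.0 - 644.0*I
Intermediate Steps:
W = -46 (W = 5 - (-1)*(-51) = 5 - 1*51 = 5 - 51 = -46)
k(y) = (6 + y)/(-1 + y)
X(J, G) = -(-1 - 2*I)*(6 + 2*I) (X(J, G) = -5*(6 + √(-3 - 1))/(-1 + √(-3 - 1)) = -5*(6 + √(-4))/(-1 + √(-4)) = -5*(6 + 2*I)/(-1 + 2*I) = -5*(-1 - 2*I)/5*(6 + 2*I) = -(-1 - 2*I)*(6 + 2*I))
(X(10, 13) - 20)*W = ((2 + 14*I) - 20)*(-46) = (-18 + 14*I)*(-46) = 828 - 644*I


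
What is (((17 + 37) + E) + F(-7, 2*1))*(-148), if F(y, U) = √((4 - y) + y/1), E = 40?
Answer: -14208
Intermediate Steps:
F(y, U) = 2 (F(y, U) = √((4 - y) + y*1) = √((4 - y) + y) = √4 = 2)
(((17 + 37) + E) + F(-7, 2*1))*(-148) = (((17 + 37) + 40) + 2)*(-148) = ((54 + 40) + 2)*(-148) = (94 + 2)*(-148) = 96*(-148) = -14208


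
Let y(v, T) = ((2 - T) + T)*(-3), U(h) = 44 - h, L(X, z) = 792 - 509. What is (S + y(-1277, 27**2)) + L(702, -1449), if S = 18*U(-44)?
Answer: 1861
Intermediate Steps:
L(X, z) = 283
y(v, T) = -6 (y(v, T) = 2*(-3) = -6)
S = 1584 (S = 18*(44 - 1*(-44)) = 18*(44 + 44) = 18*88 = 1584)
(S + y(-1277, 27**2)) + L(702, -1449) = (1584 - 6) + 283 = 1578 + 283 = 1861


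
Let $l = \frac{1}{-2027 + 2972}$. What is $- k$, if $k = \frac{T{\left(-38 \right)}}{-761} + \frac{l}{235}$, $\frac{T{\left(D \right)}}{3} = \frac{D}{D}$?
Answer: $\frac{665464}{168999075} \approx 0.0039377$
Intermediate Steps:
$T{\left(D \right)} = 3$ ($T{\left(D \right)} = 3 \frac{D}{D} = 3 \cdot 1 = 3$)
$l = \frac{1}{945} \approx 0.0010582$
$k = - \frac{665464}{168999075}$ ($k = \frac{3}{-761} + \frac{1}{945 \cdot 235} = 3 \left(- \frac{1}{761}\right) + \frac{1}{945} \cdot \frac{1}{235} = - \frac{3}{761} + \frac{1}{222075} = - \frac{665464}{168999075} \approx -0.0039377$)
$- k = \left(-1\right) \left(- \frac{665464}{168999075}\right) = \frac{665464}{168999075}$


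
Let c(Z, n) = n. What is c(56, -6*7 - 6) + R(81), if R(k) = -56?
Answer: -104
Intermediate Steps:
c(56, -6*7 - 6) + R(81) = (-6*7 - 6) - 56 = (-42 - 6) - 56 = -48 - 56 = -104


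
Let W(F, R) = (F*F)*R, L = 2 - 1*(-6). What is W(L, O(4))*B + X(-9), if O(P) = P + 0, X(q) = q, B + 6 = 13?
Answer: 1783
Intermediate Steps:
B = 7 (B = -6 + 13 = 7)
O(P) = P
L = 8 (L = 2 + 6 = 8)
W(F, R) = R*F² (W(F, R) = F²*R = R*F²)
W(L, O(4))*B + X(-9) = (4*8²)*7 - 9 = (4*64)*7 - 9 = 256*7 - 9 = 1792 - 9 = 1783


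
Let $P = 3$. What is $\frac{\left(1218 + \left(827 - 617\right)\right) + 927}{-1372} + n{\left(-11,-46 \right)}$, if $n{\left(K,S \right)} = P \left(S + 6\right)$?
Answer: $- \frac{166995}{1372} \approx -121.72$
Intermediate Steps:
$n{\left(K,S \right)} = 18 + 3 S$ ($n{\left(K,S \right)} = 3 \left(S + 6\right) = 3 \left(6 + S\right) = 18 + 3 S$)
$\frac{\left(1218 + \left(827 - 617\right)\right) + 927}{-1372} + n{\left(-11,-46 \right)} = \frac{\left(1218 + \left(827 - 617\right)\right) + 927}{-1372} + \left(18 + 3 \left(-46\right)\right) = \left(\left(1218 + \left(827 - 617\right)\right) + 927\right) \left(- \frac{1}{1372}\right) + \left(18 - 138\right) = \left(\left(1218 + 210\right) + 927\right) \left(- \frac{1}{1372}\right) - 120 = \left(1428 + 927\right) \left(- \frac{1}{1372}\right) - 120 = 2355 \left(- \frac{1}{1372}\right) - 120 = - \frac{2355}{1372} - 120 = - \frac{166995}{1372}$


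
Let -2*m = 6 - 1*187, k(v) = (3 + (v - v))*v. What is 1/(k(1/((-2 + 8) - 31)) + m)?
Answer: 50/4519 ≈ 0.011064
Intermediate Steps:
k(v) = 3*v (k(v) = (3 + 0)*v = 3*v)
m = 181/2 (m = -(6 - 1*187)/2 = -(6 - 187)/2 = -½*(-181) = 181/2 ≈ 90.500)
1/(k(1/((-2 + 8) - 31)) + m) = 1/(3/((-2 + 8) - 31) + 181/2) = 1/(3/(6 - 31) + 181/2) = 1/(3/(-25) + 181/2) = 1/(3*(-1/25) + 181/2) = 1/(-3/25 + 181/2) = 1/(4519/50) = 50/4519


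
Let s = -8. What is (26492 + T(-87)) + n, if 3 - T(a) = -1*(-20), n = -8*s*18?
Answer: 27627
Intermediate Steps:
n = 1152 (n = -8*(-8)*18 = 64*18 = 1152)
T(a) = -17 (T(a) = 3 - (-1)*(-20) = 3 - 1*20 = 3 - 20 = -17)
(26492 + T(-87)) + n = (26492 - 17) + 1152 = 26475 + 1152 = 27627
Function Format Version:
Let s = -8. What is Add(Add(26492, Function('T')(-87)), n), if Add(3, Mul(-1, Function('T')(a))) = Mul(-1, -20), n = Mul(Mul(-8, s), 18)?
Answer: 27627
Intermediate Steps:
n = 1152 (n = Mul(Mul(-8, -8), 18) = Mul(64, 18) = 1152)
Function('T')(a) = -17 (Function('T')(a) = Add(3, Mul(-1, Mul(-1, -20))) = Add(3, Mul(-1, 20)) = Add(3, -20) = -17)
Add(Add(26492, Function('T')(-87)), n) = Add(Add(26492, -17), 1152) = Add(26475, 1152) = 27627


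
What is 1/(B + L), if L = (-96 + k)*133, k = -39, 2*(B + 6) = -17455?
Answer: -2/53377 ≈ -3.7469e-5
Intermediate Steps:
B = -17467/2 (B = -6 + (½)*(-17455) = -6 - 17455/2 = -17467/2 ≈ -8733.5)
L = -17955 (L = (-96 - 39)*133 = -135*133 = -17955)
1/(B + L) = 1/(-17467/2 - 17955) = 1/(-53377/2) = -2/53377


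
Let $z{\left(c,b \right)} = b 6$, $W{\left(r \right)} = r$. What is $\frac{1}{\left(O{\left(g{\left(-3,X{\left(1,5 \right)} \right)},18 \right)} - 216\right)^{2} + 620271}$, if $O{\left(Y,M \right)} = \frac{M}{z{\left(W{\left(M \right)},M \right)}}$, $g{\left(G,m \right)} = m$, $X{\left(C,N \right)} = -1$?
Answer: $\frac{36}{24006781} \approx 1.4996 \cdot 10^{-6}$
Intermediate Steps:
$z{\left(c,b \right)} = 6 b$
$O{\left(Y,M \right)} = \frac{1}{6}$ ($O{\left(Y,M \right)} = \frac{M}{6 M} = M \frac{1}{6 M} = \frac{1}{6}$)
$\frac{1}{\left(O{\left(g{\left(-3,X{\left(1,5 \right)} \right)},18 \right)} - 216\right)^{2} + 620271} = \frac{1}{\left(\frac{1}{6} - 216\right)^{2} + 620271} = \frac{1}{\left(- \frac{1295}{6}\right)^{2} + 620271} = \frac{1}{\frac{1677025}{36} + 620271} = \frac{1}{\frac{24006781}{36}} = \frac{36}{24006781}$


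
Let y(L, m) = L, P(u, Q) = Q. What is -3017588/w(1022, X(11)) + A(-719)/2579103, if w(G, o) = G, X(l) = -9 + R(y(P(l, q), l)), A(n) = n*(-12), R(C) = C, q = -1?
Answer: -185301462994/62758173 ≈ -2952.6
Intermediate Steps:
A(n) = -12*n
X(l) = -10 (X(l) = -9 - 1 = -10)
-3017588/w(1022, X(11)) + A(-719)/2579103 = -3017588/1022 - 12*(-719)/2579103 = -3017588*1/1022 + 8628*(1/2579103) = -215542/73 + 2876/859701 = -185301462994/62758173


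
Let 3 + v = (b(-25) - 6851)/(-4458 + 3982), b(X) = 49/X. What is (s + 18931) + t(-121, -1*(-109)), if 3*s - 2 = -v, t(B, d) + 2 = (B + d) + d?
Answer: 169779094/8925 ≈ 19023.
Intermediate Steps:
v = 33906/2975 (v = -3 + (49/(-25) - 6851)/(-4458 + 3982) = -3 + (49*(-1/25) - 6851)/(-476) = -3 + (-49/25 - 6851)*(-1/476) = -3 - 171324/25*(-1/476) = -3 + 42831/2975 = 33906/2975 ≈ 11.397)
t(B, d) = -2 + B + 2*d (t(B, d) = -2 + ((B + d) + d) = -2 + (B + 2*d) = -2 + B + 2*d)
s = -27956/8925 (s = 2/3 + (-1*33906/2975)/3 = 2/3 + (1/3)*(-33906/2975) = 2/3 - 11302/2975 = -27956/8925 ≈ -3.1323)
(s + 18931) + t(-121, -1*(-109)) = (-27956/8925 + 18931) + (-2 - 121 + 2*(-1*(-109))) = 168931219/8925 + (-2 - 121 + 2*109) = 168931219/8925 + (-2 - 121 + 218) = 168931219/8925 + 95 = 169779094/8925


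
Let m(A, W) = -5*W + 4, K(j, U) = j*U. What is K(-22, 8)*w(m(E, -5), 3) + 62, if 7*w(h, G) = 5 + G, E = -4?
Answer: -974/7 ≈ -139.14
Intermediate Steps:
K(j, U) = U*j
m(A, W) = 4 - 5*W
w(h, G) = 5/7 + G/7 (w(h, G) = (5 + G)/7 = 5/7 + G/7)
K(-22, 8)*w(m(E, -5), 3) + 62 = (8*(-22))*(5/7 + (⅐)*3) + 62 = -176*(5/7 + 3/7) + 62 = -176*8/7 + 62 = -1408/7 + 62 = -974/7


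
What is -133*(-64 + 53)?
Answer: 1463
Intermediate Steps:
-133*(-64 + 53) = -133*(-11) = 1463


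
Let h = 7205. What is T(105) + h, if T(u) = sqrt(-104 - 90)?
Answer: 7205 + I*sqrt(194) ≈ 7205.0 + 13.928*I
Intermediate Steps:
T(u) = I*sqrt(194) (T(u) = sqrt(-194) = I*sqrt(194))
T(105) + h = I*sqrt(194) + 7205 = 7205 + I*sqrt(194)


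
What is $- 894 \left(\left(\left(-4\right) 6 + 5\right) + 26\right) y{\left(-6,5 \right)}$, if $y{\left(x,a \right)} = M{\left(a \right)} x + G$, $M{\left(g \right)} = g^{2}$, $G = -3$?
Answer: $957474$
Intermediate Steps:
$y{\left(x,a \right)} = -3 + x a^{2}$ ($y{\left(x,a \right)} = a^{2} x - 3 = x a^{2} - 3 = -3 + x a^{2}$)
$- 894 \left(\left(\left(-4\right) 6 + 5\right) + 26\right) y{\left(-6,5 \right)} = - 894 \left(\left(\left(-4\right) 6 + 5\right) + 26\right) \left(-3 - 6 \cdot 5^{2}\right) = - 894 \left(\left(-24 + 5\right) + 26\right) \left(-3 - 150\right) = - 894 \left(-19 + 26\right) \left(-3 - 150\right) = - 894 \cdot 7 \left(-153\right) = \left(-894\right) \left(-1071\right) = 957474$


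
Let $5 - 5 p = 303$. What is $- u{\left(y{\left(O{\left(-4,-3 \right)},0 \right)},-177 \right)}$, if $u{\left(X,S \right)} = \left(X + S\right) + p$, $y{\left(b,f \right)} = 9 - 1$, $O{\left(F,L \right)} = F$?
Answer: $\frac{1143}{5} \approx 228.6$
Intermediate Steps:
$p = - \frac{298}{5}$ ($p = 1 - \frac{303}{5} = - \frac{298}{5} \approx -59.6$)
$y{\left(b,f \right)} = 8$ ($y{\left(b,f \right)} = 9 - 1 = 8$)
$u{\left(X,S \right)} = - \frac{298}{5} + S + X$ ($u{\left(X,S \right)} = \left(X + S\right) - \frac{298}{5} = \left(S + X\right) - \frac{298}{5} = - \frac{298}{5} + S + X$)
$- u{\left(y{\left(O{\left(-4,-3 \right)},0 \right)},-177 \right)} = - (- \frac{298}{5} - 177 + 8) = \left(-1\right) \left(- \frac{1143}{5}\right) = \frac{1143}{5}$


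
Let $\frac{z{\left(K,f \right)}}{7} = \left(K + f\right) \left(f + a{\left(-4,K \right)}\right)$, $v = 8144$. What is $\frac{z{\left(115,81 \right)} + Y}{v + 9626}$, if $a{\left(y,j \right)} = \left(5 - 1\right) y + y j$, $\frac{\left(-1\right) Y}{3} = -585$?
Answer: $- \frac{108037}{3554} \approx -30.399$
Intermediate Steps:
$Y = 1755$ ($Y = \left(-3\right) \left(-585\right) = 1755$)
$a{\left(y,j \right)} = 4 y + j y$ ($a{\left(y,j \right)} = \left(5 - 1\right) y + j y = 4 y + j y$)
$z{\left(K,f \right)} = 7 \left(K + f\right) \left(-16 + f - 4 K\right)$ ($z{\left(K,f \right)} = 7 \left(K + f\right) \left(f - 4 \left(4 + K\right)\right) = 7 \left(K + f\right) \left(f - \left(16 + 4 K\right)\right) = 7 \left(K + f\right) \left(-16 + f - 4 K\right)$)
$\frac{z{\left(115,81 \right)} + Y}{v + 9626} = \frac{\left(\left(-112\right) 115 - 9072 - 28 \cdot 115^{2} + 7 \cdot 81^{2} - 2415 \cdot 81\right) + 1755}{8144 + 9626} = \frac{\left(-12880 - 9072 - 370300 + 7 \cdot 6561 - 195615\right) + 1755}{17770} = \left(\left(-12880 - 9072 - 370300 + 45927 - 195615\right) + 1755\right) \frac{1}{17770} = \left(-541940 + 1755\right) \frac{1}{17770} = \left(-540185\right) \frac{1}{17770} = - \frac{108037}{3554}$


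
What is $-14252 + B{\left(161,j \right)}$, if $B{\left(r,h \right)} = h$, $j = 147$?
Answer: $-14105$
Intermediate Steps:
$-14252 + B{\left(161,j \right)} = -14252 + 147 = -14105$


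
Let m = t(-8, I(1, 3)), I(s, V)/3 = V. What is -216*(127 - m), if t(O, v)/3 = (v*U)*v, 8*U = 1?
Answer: -20871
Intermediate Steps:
U = 1/8 (U = (1/8)*1 = 1/8 ≈ 0.12500)
I(s, V) = 3*V
t(O, v) = 3*v**2/8 (t(O, v) = 3*((v*(1/8))*v) = 3*((v/8)*v) = 3*(v**2/8) = 3*v**2/8)
m = 243/8 (m = 3*(3*3)**2/8 = (3/8)*9**2 = (3/8)*81 = 243/8 ≈ 30.375)
-216*(127 - m) = -216*(127 - 1*243/8) = -216*(127 - 243/8) = -216*773/8 = -20871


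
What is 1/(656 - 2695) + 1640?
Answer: 3343959/2039 ≈ 1640.0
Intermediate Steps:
1/(656 - 2695) + 1640 = 1/(-2039) + 1640 = -1/2039 + 1640 = 3343959/2039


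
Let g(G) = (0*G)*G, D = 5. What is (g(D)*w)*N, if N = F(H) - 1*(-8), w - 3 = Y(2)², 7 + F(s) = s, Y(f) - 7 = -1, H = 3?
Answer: 0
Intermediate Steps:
Y(f) = 6 (Y(f) = 7 - 1 = 6)
g(G) = 0 (g(G) = 0*G = 0)
F(s) = -7 + s
w = 39 (w = 3 + 6² = 3 + 36 = 39)
N = 4 (N = (-7 + 3) - 1*(-8) = -4 + 8 = 4)
(g(D)*w)*N = (0*39)*4 = 0*4 = 0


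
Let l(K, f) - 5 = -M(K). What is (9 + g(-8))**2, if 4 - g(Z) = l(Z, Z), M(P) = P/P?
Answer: 81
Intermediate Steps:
M(P) = 1
l(K, f) = 4 (l(K, f) = 5 - 1*1 = 5 - 1 = 4)
g(Z) = 0 (g(Z) = 4 - 1*4 = 4 - 4 = 0)
(9 + g(-8))**2 = (9 + 0)**2 = 9**2 = 81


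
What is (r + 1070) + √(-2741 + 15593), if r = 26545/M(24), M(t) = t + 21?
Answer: 14939/9 + 6*√357 ≈ 1773.3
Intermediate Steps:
M(t) = 21 + t
r = 5309/9 (r = 26545/(21 + 24) = 26545/45 = 26545*(1/45) = 5309/9 ≈ 589.89)
(r + 1070) + √(-2741 + 15593) = (5309/9 + 1070) + √(-2741 + 15593) = 14939/9 + √12852 = 14939/9 + 6*√357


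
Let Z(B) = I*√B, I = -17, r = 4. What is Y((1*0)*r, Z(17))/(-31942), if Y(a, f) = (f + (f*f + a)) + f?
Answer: -4913/31942 + 17*√17/15971 ≈ -0.14942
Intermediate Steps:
Z(B) = -17*√B
Y(a, f) = a + f² + 2*f (Y(a, f) = (f + (f² + a)) + f = (f + (a + f²)) + f = (a + f + f²) + f = a + f² + 2*f)
Y((1*0)*r, Z(17))/(-31942) = ((1*0)*4 + (-17*√17)² + 2*(-17*√17))/(-31942) = (0*4 + 4913 - 34*√17)*(-1/31942) = (0 + 4913 - 34*√17)*(-1/31942) = (4913 - 34*√17)*(-1/31942) = -4913/31942 + 17*√17/15971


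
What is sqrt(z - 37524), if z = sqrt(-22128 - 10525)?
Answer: sqrt(-37524 + I*sqrt(32653)) ≈ 0.4664 + 193.71*I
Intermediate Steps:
z = I*sqrt(32653) (z = sqrt(-32653) = I*sqrt(32653) ≈ 180.7*I)
sqrt(z - 37524) = sqrt(I*sqrt(32653) - 37524) = sqrt(-37524 + I*sqrt(32653))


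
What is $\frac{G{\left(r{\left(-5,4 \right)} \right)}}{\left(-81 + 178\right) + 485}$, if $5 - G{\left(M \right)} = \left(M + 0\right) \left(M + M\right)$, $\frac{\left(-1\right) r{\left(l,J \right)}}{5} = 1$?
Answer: $- \frac{15}{194} \approx -0.07732$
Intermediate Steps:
$r{\left(l,J \right)} = -5$ ($r{\left(l,J \right)} = \left(-5\right) 1 = -5$)
$G{\left(M \right)} = 5 - 2 M^{2}$ ($G{\left(M \right)} = 5 - \left(M + 0\right) \left(M + M\right) = 5 - M 2 M = 5 - 2 M^{2}$)
$\frac{G{\left(r{\left(-5,4 \right)} \right)}}{\left(-81 + 178\right) + 485} = \frac{5 - 2 \left(-5\right)^{2}}{\left(-81 + 178\right) + 485} = \frac{5 - 50}{97 + 485} = \frac{5 - 50}{582} = \frac{1}{582} \left(-45\right) = - \frac{15}{194}$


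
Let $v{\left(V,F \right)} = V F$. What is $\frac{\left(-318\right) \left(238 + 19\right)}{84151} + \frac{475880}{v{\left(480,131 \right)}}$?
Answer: $\frac{872671175}{132285372} \approx 6.5969$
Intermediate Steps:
$v{\left(V,F \right)} = F V$
$\frac{\left(-318\right) \left(238 + 19\right)}{84151} + \frac{475880}{v{\left(480,131 \right)}} = \frac{\left(-318\right) \left(238 + 19\right)}{84151} + \frac{475880}{131 \cdot 480} = \left(-318\right) 257 \cdot \frac{1}{84151} + \frac{475880}{62880} = \left(-81726\right) \frac{1}{84151} + 475880 \cdot \frac{1}{62880} = - \frac{81726}{84151} + \frac{11897}{1572} = \frac{872671175}{132285372}$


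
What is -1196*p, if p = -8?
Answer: 9568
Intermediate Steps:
-1196*p = -1196*(-8) = 9568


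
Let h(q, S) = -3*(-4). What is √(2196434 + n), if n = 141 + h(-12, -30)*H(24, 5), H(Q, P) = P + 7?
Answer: 7*√44831 ≈ 1482.1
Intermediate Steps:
h(q, S) = 12
H(Q, P) = 7 + P
n = 285 (n = 141 + 12*(7 + 5) = 141 + 12*12 = 141 + 144 = 285)
√(2196434 + n) = √(2196434 + 285) = √2196719 = 7*√44831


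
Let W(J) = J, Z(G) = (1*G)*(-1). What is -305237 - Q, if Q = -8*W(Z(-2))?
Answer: -305221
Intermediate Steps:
Z(G) = -G (Z(G) = G*(-1) = -G)
Q = -16 (Q = -(-8)*(-2) = -8*2 = -16)
-305237 - Q = -305237 - 1*(-16) = -305237 + 16 = -305221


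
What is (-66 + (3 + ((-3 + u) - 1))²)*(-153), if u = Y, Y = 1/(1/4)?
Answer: 8721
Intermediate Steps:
Y = 4 (Y = 1/(¼) = 4)
u = 4
(-66 + (3 + ((-3 + u) - 1))²)*(-153) = (-66 + (3 + ((-3 + 4) - 1))²)*(-153) = (-66 + (3 + (1 - 1))²)*(-153) = (-66 + (3 + 0)²)*(-153) = (-66 + 3²)*(-153) = (-66 + 9)*(-153) = -57*(-153) = 8721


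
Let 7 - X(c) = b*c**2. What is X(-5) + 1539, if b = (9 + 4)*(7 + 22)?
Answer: -7879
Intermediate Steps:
b = 377 (b = 13*29 = 377)
X(c) = 7 - 377*c**2
X(-5) + 1539 = (7 - 377*(-5)**2) + 1539 = (7 - 377*25) + 1539 = (7 - 9425) + 1539 = -9418 + 1539 = -7879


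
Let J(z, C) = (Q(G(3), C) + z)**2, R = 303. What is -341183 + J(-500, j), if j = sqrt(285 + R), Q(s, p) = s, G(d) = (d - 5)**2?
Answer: -95167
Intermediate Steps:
G(d) = (-5 + d)**2
j = 14*sqrt(3) (j = sqrt(285 + 303) = sqrt(588) = 14*sqrt(3) ≈ 24.249)
J(z, C) = (4 + z)**2 (J(z, C) = ((-5 + 3)**2 + z)**2 = ((-2)**2 + z)**2 = (4 + z)**2)
-341183 + J(-500, j) = -341183 + (4 - 500)**2 = -341183 + (-496)**2 = -341183 + 246016 = -95167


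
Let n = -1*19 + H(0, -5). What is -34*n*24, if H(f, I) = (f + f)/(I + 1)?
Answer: 15504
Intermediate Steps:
H(f, I) = 2*f/(1 + I) (H(f, I) = (2*f)/(1 + I) = 2*f/(1 + I))
n = -19 (n = -1*19 + 2*0/(1 - 5) = -19 + 2*0/(-4) = -19 + 2*0*(-¼) = -19 + 0 = -19)
-34*n*24 = -34*(-19)*24 = 646*24 = 15504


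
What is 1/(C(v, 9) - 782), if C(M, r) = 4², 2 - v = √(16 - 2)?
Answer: -1/766 ≈ -0.0013055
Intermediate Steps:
v = 2 - √14 (v = 2 - √(16 - 2) = 2 - √14 ≈ -1.7417)
C(M, r) = 16
1/(C(v, 9) - 782) = 1/(16 - 782) = 1/(-766) = -1/766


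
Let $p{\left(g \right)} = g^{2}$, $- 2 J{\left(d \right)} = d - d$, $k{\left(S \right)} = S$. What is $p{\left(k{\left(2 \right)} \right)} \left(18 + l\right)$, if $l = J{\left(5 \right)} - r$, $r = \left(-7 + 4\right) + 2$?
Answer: $76$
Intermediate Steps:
$J{\left(d \right)} = 0$ ($J{\left(d \right)} = - \frac{d - d}{2} = \left(- \frac{1}{2}\right) 0 = 0$)
$r = -1$ ($r = -3 + 2 = -1$)
$l = 1$ ($l = 0 - -1 = 0 + 1 = 1$)
$p{\left(k{\left(2 \right)} \right)} \left(18 + l\right) = 2^{2} \left(18 + 1\right) = 4 \cdot 19 = 76$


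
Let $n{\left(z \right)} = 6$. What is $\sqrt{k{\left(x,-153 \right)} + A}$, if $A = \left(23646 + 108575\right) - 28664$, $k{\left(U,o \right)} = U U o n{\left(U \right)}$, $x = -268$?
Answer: $5 i \sqrt{2633235} \approx 8113.6 i$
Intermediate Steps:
$k{\left(U,o \right)} = 6 o U^{2}$ ($k{\left(U,o \right)} = U U o 6 = o U^{2} \cdot 6 = 6 o U^{2}$)
$A = 103557$ ($A = 132221 - 28664 = 103557$)
$\sqrt{k{\left(x,-153 \right)} + A} = \sqrt{6 \left(-153\right) \left(-268\right)^{2} + 103557} = \sqrt{6 \left(-153\right) 71824 + 103557} = \sqrt{-65934432 + 103557} = \sqrt{-65830875} = 5 i \sqrt{2633235}$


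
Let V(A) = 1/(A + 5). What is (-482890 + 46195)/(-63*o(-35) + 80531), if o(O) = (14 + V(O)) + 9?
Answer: -4366950/790841 ≈ -5.5219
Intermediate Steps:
V(A) = 1/(5 + A)
o(O) = 23 + 1/(5 + O) (o(O) = (14 + 1/(5 + O)) + 9 = 23 + 1/(5 + O))
(-482890 + 46195)/(-63*o(-35) + 80531) = (-482890 + 46195)/(-63*(116 + 23*(-35))/(5 - 35) + 80531) = -436695/(-63*(116 - 805)/(-30) + 80531) = -436695/(-(-21)*(-689)/10 + 80531) = -436695/(-63*689/30 + 80531) = -436695/(-14469/10 + 80531) = -436695/790841/10 = -436695*10/790841 = -4366950/790841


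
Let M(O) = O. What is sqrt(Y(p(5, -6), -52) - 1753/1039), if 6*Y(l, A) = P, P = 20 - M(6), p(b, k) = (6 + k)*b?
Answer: sqrt(6277638)/3117 ≈ 0.80382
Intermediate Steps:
p(b, k) = b*(6 + k)
P = 14 (P = 20 - 1*6 = 20 - 6 = 14)
Y(l, A) = 7/3 (Y(l, A) = (1/6)*14 = 7/3)
sqrt(Y(p(5, -6), -52) - 1753/1039) = sqrt(7/3 - 1753/1039) = sqrt(2014/3117) = sqrt(6277638)/3117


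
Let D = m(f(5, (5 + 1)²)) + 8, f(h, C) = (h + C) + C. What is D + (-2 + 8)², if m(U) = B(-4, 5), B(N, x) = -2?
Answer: 42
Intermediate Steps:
f(h, C) = h + 2*C (f(h, C) = (C + h) + C = h + 2*C)
m(U) = -2
D = 6 (D = -2 + 8 = 6)
D + (-2 + 8)² = 6 + (-2 + 8)² = 6 + 6² = 6 + 36 = 42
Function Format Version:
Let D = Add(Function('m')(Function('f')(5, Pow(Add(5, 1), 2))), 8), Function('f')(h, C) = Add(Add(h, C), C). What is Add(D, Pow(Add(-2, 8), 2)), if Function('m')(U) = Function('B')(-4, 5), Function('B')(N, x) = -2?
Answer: 42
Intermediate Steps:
Function('f')(h, C) = Add(h, Mul(2, C)) (Function('f')(h, C) = Add(Add(C, h), C) = Add(h, Mul(2, C)))
Function('m')(U) = -2
D = 6 (D = Add(-2, 8) = 6)
Add(D, Pow(Add(-2, 8), 2)) = Add(6, Pow(Add(-2, 8), 2)) = Add(6, Pow(6, 2)) = Add(6, 36) = 42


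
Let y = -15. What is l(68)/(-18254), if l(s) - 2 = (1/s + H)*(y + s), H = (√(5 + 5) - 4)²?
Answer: -93893/1241272 + 212*√10/9127 ≈ -0.0021899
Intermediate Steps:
H = (-4 + √10)² (H = (√10 - 4)² = (-4 + √10)² ≈ 0.70178)
l(s) = 2 + (-15 + s)*(1/s + (4 - √10)²) (l(s) = 2 + (1/s + (4 - √10)²)*(-15 + s) = 2 + (-15 + s)*(1/s + (4 - √10)²))
l(68)/(-18254) = (3 - 15/68 - 15*(4 - √10)² + 68*(4 - √10)²)/(-18254) = (3 - 15*1/68 - 15*(4 - √10)² + 68*(4 - √10)²)*(-1/18254) = (3 - 15/68 - 15*(4 - √10)² + 68*(4 - √10)²)*(-1/18254) = (189/68 + 53*(4 - √10)²)*(-1/18254) = -189/1241272 - 53*(4 - √10)²/18254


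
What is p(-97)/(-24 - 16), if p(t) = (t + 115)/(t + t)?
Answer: 9/3880 ≈ 0.0023196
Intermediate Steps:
p(t) = (115 + t)/(2*t) (p(t) = (115 + t)/((2*t)) = (115 + t)*(1/(2*t)) = (115 + t)/(2*t))
p(-97)/(-24 - 16) = ((½)*(115 - 97)/(-97))/(-24 - 16) = ((½)*(-1/97)*18)/(-40) = -1/40*(-9/97) = 9/3880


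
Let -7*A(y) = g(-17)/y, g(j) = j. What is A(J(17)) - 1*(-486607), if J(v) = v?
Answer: 3406250/7 ≈ 4.8661e+5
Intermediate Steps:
A(y) = 17/(7*y) (A(y) = -(-17)/(7*y) = 17/(7*y))
A(J(17)) - 1*(-486607) = (17/7)/17 - 1*(-486607) = (17/7)*(1/17) + 486607 = 1/7 + 486607 = 3406250/7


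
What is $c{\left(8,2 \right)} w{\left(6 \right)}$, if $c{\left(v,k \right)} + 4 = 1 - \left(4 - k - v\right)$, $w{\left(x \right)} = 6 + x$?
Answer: $36$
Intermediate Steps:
$c{\left(v,k \right)} = -7 + k + v$ ($c{\left(v,k \right)} = -4 - \left(3 - k - v\right) = -4 + \left(1 + \left(-4 + k + v\right)\right) = -4 + \left(-3 + k + v\right) = -7 + k + v$)
$c{\left(8,2 \right)} w{\left(6 \right)} = \left(-7 + 2 + 8\right) \left(6 + 6\right) = 3 \cdot 12 = 36$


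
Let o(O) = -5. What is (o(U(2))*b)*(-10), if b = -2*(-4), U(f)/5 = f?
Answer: 400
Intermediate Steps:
U(f) = 5*f
b = 8
(o(U(2))*b)*(-10) = -5*8*(-10) = -40*(-10) = 400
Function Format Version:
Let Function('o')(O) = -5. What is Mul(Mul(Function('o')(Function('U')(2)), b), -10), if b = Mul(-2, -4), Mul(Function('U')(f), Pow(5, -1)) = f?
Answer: 400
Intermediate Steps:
Function('U')(f) = Mul(5, f)
b = 8
Mul(Mul(Function('o')(Function('U')(2)), b), -10) = Mul(Mul(-5, 8), -10) = Mul(-40, -10) = 400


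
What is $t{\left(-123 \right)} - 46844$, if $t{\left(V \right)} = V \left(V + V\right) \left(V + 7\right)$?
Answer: $-3556772$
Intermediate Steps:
$t{\left(V \right)} = 2 V^{2} \left(7 + V\right)$ ($t{\left(V \right)} = V 2 V \left(7 + V\right) = 2 V^{2} \left(7 + V\right)$)
$t{\left(-123 \right)} - 46844 = 2 \left(-123\right)^{2} \left(7 - 123\right) - 46844 = 2 \cdot 15129 \left(-116\right) - 46844 = -3509928 - 46844 = -3556772$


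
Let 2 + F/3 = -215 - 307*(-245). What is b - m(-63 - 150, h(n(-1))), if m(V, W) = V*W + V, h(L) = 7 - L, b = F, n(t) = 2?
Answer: 226272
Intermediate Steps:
F = 224994 (F = -6 + 3*(-215 - 307*(-245)) = -6 + 3*(-215 + 75215) = -6 + 3*75000 = -6 + 225000 = 224994)
b = 224994
m(V, W) = V + V*W
b - m(-63 - 150, h(n(-1))) = 224994 - (-63 - 150)*(1 + (7 - 1*2)) = 224994 - (-213)*(1 + (7 - 2)) = 224994 - (-213)*(1 + 5) = 224994 - (-213)*6 = 224994 - 1*(-1278) = 224994 + 1278 = 226272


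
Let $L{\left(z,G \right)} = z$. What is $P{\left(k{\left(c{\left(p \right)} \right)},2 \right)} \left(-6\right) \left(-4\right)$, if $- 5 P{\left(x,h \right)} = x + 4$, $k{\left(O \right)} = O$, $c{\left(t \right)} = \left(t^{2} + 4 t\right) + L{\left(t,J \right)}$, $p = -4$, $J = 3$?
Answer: $0$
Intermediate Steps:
$c{\left(t \right)} = t^{2} + 5 t$ ($c{\left(t \right)} = \left(t^{2} + 4 t\right) + t = t^{2} + 5 t$)
$P{\left(x,h \right)} = - \frac{4}{5} - \frac{x}{5}$ ($P{\left(x,h \right)} = - \frac{x + 4}{5} = - \frac{4 + x}{5} = - \frac{4}{5} - \frac{x}{5}$)
$P{\left(k{\left(c{\left(p \right)} \right)},2 \right)} \left(-6\right) \left(-4\right) = \left(- \frac{4}{5} - \frac{\left(-4\right) \left(5 - 4\right)}{5}\right) \left(-6\right) \left(-4\right) = \left(- \frac{4}{5} - \frac{\left(-4\right) 1}{5}\right) \left(-6\right) \left(-4\right) = \left(- \frac{4}{5} - - \frac{4}{5}\right) \left(-6\right) \left(-4\right) = \left(- \frac{4}{5} + \frac{4}{5}\right) \left(-6\right) \left(-4\right) = 0 \left(-6\right) \left(-4\right) = 0 \left(-4\right) = 0$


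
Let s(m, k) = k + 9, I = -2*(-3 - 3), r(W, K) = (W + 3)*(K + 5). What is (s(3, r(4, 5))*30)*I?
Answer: 28440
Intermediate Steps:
r(W, K) = (3 + W)*(5 + K)
I = 12 (I = -2*(-6) = 12)
s(m, k) = 9 + k
(s(3, r(4, 5))*30)*I = ((9 + (15 + 3*5 + 5*4 + 5*4))*30)*12 = ((9 + (15 + 15 + 20 + 20))*30)*12 = ((9 + 70)*30)*12 = (79*30)*12 = 2370*12 = 28440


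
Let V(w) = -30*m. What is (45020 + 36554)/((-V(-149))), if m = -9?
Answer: -40787/135 ≈ -302.13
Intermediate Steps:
V(w) = 270 (V(w) = -30*(-9) = 270)
(45020 + 36554)/((-V(-149))) = (45020 + 36554)/((-1*270)) = 81574/(-270) = 81574*(-1/270) = -40787/135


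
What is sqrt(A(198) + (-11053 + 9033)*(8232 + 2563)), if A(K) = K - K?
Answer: 10*I*sqrt(218059) ≈ 4669.7*I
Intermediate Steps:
A(K) = 0
sqrt(A(198) + (-11053 + 9033)*(8232 + 2563)) = sqrt(0 + (-11053 + 9033)*(8232 + 2563)) = sqrt(0 - 2020*10795) = sqrt(0 - 21805900) = sqrt(-21805900) = 10*I*sqrt(218059)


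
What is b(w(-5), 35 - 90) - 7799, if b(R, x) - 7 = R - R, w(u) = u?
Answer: -7792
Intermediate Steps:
b(R, x) = 7 (b(R, x) = 7 + (R - R) = 7 + 0 = 7)
b(w(-5), 35 - 90) - 7799 = 7 - 7799 = -7792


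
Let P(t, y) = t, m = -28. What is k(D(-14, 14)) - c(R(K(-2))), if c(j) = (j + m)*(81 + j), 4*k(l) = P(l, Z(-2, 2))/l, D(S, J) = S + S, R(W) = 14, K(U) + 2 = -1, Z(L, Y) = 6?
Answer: 5321/4 ≈ 1330.3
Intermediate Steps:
K(U) = -3 (K(U) = -2 - 1 = -3)
D(S, J) = 2*S
k(l) = ¼ (k(l) = (l/l)/4 = (¼)*1 = ¼)
c(j) = (-28 + j)*(81 + j) (c(j) = (j - 28)*(81 + j) = (-28 + j)*(81 + j))
k(D(-14, 14)) - c(R(K(-2))) = ¼ - (-2268 + 14² + 53*14) = ¼ - (-2268 + 196 + 742) = ¼ - 1*(-1330) = ¼ + 1330 = 5321/4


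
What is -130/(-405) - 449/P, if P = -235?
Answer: 42479/19035 ≈ 2.2316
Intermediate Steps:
-130/(-405) - 449/P = -130/(-405) - 449/(-235) = -130*(-1/405) - 449*(-1/235) = 26/81 + 449/235 = 42479/19035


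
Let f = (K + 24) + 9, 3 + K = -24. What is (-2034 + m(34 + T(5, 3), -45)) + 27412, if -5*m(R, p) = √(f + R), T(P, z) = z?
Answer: 25378 - √43/5 ≈ 25377.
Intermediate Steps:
K = -27 (K = -3 - 24 = -27)
f = 6 (f = (-27 + 24) + 9 = -3 + 9 = 6)
m(R, p) = -√(6 + R)/5
(-2034 + m(34 + T(5, 3), -45)) + 27412 = (-2034 - √(6 + (34 + 3))/5) + 27412 = (-2034 - √(6 + 37)/5) + 27412 = (-2034 - √43/5) + 27412 = 25378 - √43/5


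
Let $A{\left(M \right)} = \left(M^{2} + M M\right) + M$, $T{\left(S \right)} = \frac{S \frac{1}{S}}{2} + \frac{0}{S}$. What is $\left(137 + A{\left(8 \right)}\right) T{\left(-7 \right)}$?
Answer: $\frac{273}{2} \approx 136.5$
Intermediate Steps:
$T{\left(S \right)} = \frac{1}{2}$ ($T{\left(S \right)} = 1 \cdot \frac{1}{2} + 0 = \frac{1}{2} + 0 = \frac{1}{2}$)
$A{\left(M \right)} = M + 2 M^{2}$ ($A{\left(M \right)} = \left(M^{2} + M^{2}\right) + M = 2 M^{2} + M = M + 2 M^{2}$)
$\left(137 + A{\left(8 \right)}\right) T{\left(-7 \right)} = \left(137 + 8 \left(1 + 2 \cdot 8\right)\right) \frac{1}{2} = \left(137 + 8 \left(1 + 16\right)\right) \frac{1}{2} = \left(137 + 8 \cdot 17\right) \frac{1}{2} = \left(137 + 136\right) \frac{1}{2} = 273 \cdot \frac{1}{2} = \frac{273}{2}$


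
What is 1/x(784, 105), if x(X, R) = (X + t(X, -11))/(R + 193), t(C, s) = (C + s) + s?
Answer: 149/773 ≈ 0.19276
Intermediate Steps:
t(C, s) = C + 2*s
x(X, R) = (-22 + 2*X)/(193 + R) (x(X, R) = (X + (X + 2*(-11)))/(R + 193) = (X + (X - 22))/(193 + R) = (X + (-22 + X))/(193 + R) = (-22 + 2*X)/(193 + R))
1/x(784, 105) = 1/(2*(-11 + 784)/(193 + 105)) = 1/(2*773/298) = 1/(2*(1/298)*773) = 1/(773/149) = 149/773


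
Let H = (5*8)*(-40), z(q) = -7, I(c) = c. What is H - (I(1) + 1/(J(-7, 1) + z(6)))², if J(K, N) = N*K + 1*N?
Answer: -270544/169 ≈ -1600.9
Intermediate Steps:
J(K, N) = N + K*N (J(K, N) = K*N + N = N + K*N)
H = -1600 (H = 40*(-40) = -1600)
H - (I(1) + 1/(J(-7, 1) + z(6)))² = -1600 - (1 + 1/(1*(1 - 7) - 7))² = -1600 - (1 + 1/(1*(-6) - 7))² = -1600 - (1 + 1/(-6 - 7))² = -1600 - (1 + 1/(-13))² = -1600 - (1 - 1/13)² = -1600 - (12/13)² = -1600 - 1*144/169 = -1600 - 144/169 = -270544/169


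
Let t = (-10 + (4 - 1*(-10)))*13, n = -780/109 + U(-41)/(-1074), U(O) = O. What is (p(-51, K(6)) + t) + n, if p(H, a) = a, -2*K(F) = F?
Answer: 4902983/117066 ≈ 41.882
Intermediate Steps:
K(F) = -F/2
n = -833251/117066 (n = -780/109 - 41/(-1074) = -780*1/109 - 41*(-1/1074) = -780/109 + 41/1074 = -833251/117066 ≈ -7.1178)
t = 52 (t = (-10 + (4 + 10))*13 = (-10 + 14)*13 = 4*13 = 52)
(p(-51, K(6)) + t) + n = (-½*6 + 52) - 833251/117066 = (-3 + 52) - 833251/117066 = 49 - 833251/117066 = 4902983/117066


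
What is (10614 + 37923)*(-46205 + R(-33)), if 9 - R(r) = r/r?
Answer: -2242263789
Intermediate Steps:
R(r) = 8 (R(r) = 9 - r/r = 9 - 1*1 = 9 - 1 = 8)
(10614 + 37923)*(-46205 + R(-33)) = (10614 + 37923)*(-46205 + 8) = 48537*(-46197) = -2242263789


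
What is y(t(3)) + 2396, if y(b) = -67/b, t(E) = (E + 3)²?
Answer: 86189/36 ≈ 2394.1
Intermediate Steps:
t(E) = (3 + E)²
y(t(3)) + 2396 = -67/(3 + 3)² + 2396 = -67/(6²) + 2396 = -67/36 + 2396 = 86189/36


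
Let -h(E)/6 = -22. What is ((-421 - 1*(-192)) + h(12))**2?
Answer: 9409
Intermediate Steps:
h(E) = 132 (h(E) = -6*(-22) = 132)
((-421 - 1*(-192)) + h(12))**2 = ((-421 - 1*(-192)) + 132)**2 = ((-421 + 192) + 132)**2 = (-229 + 132)**2 = (-97)**2 = 9409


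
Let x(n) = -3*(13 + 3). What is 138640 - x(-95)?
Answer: 138688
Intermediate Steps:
x(n) = -48 (x(n) = -3*16 = -48)
138640 - x(-95) = 138640 - 1*(-48) = 138640 + 48 = 138688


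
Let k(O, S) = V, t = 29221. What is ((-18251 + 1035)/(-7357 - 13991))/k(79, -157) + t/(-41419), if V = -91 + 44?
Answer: -7508033795/10389500541 ≈ -0.72266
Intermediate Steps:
V = -47
k(O, S) = -47
((-18251 + 1035)/(-7357 - 13991))/k(79, -157) + t/(-41419) = ((-18251 + 1035)/(-7357 - 13991))/(-47) + 29221/(-41419) = -17216/(-21348)*(-1/47) + 29221*(-1/41419) = -17216*(-1/21348)*(-1/47) - 29221/41419 = (4304/5337)*(-1/47) - 29221/41419 = -4304/250839 - 29221/41419 = -7508033795/10389500541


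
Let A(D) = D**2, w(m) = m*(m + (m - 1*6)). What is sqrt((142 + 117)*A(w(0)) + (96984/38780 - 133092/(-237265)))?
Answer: 3*sqrt(1469480812599310)/65722405 ≈ 1.7498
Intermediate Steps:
w(m) = m*(-6 + 2*m) (w(m) = m*(m + (m - 6)) = m*(m + (-6 + m)) = m*(-6 + 2*m))
sqrt((142 + 117)*A(w(0)) + (96984/38780 - 133092/(-237265))) = sqrt((142 + 117)*(2*0*(-3 + 0))**2 + (96984/38780 - 133092/(-237265))) = sqrt(259*(2*0*(-3))**2 + (96984*(1/38780) - 133092*(-1/237265))) = sqrt(259*0**2 + (24246/9695 + 133092/237265)) = sqrt(259*0 + 201230118/65722405) = sqrt(0 + 201230118/65722405) = sqrt(201230118/65722405) = 3*sqrt(1469480812599310)/65722405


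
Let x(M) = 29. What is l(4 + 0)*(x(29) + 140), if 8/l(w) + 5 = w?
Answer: -1352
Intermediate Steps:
l(w) = 8/(-5 + w)
l(4 + 0)*(x(29) + 140) = (8/(-5 + (4 + 0)))*(29 + 140) = (8/(-5 + 4))*169 = (8/(-1))*169 = (8*(-1))*169 = -8*169 = -1352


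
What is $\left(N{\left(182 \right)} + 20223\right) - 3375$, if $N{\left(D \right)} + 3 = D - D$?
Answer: $16845$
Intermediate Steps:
$N{\left(D \right)} = -3$ ($N{\left(D \right)} = -3 + \left(D - D\right) = -3 + 0 = -3$)
$\left(N{\left(182 \right)} + 20223\right) - 3375 = \left(-3 + 20223\right) - 3375 = 20220 - 3375 = 16845$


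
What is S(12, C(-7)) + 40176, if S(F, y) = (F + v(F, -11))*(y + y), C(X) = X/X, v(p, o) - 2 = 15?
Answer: 40234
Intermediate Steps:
v(p, o) = 17 (v(p, o) = 2 + 15 = 17)
C(X) = 1
S(F, y) = 2*y*(17 + F) (S(F, y) = (F + 17)*(y + y) = (17 + F)*(2*y) = 2*y*(17 + F))
S(12, C(-7)) + 40176 = 2*1*(17 + 12) + 40176 = 2*1*29 + 40176 = 58 + 40176 = 40234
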